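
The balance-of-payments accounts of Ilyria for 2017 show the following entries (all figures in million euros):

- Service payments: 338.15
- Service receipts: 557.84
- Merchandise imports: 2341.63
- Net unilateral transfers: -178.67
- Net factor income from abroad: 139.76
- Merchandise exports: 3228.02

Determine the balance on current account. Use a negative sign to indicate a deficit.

1067.17

Goods balance = 3228.02 - 2341.63 = 886.39
Services balance = 557.84 - 338.15 = 219.69
Trade balance (goods + services) = 886.39 + 219.69 = 1106.08
Net primary income = 139.76
Net secondary income = -178.67
Current account = 1106.08 + 139.76 + (-178.67) = 1067.17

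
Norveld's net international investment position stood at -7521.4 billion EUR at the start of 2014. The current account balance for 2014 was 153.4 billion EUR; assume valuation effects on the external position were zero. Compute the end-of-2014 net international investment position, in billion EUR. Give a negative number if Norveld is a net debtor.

With no valuation effects, change in NIIP = current account = 153.4
End-of-year NIIP = -7521.4 + 153.4 = -7368.0

-7368.0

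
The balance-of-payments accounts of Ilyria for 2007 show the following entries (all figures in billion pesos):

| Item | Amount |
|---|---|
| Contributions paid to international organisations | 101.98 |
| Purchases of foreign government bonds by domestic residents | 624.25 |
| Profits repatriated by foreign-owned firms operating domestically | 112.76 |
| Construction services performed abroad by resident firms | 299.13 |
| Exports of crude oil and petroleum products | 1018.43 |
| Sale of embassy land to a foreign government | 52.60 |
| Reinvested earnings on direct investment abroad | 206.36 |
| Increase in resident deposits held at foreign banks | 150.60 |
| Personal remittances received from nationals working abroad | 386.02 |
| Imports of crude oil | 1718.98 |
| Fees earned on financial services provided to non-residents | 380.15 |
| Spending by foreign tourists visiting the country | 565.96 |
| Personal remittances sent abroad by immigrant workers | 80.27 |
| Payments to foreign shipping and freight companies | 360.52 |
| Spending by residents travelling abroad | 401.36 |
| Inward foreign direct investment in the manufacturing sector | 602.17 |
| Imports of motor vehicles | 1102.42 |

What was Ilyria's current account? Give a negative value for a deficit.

Goods: 1018.43 - 1102.42 - 1718.98 = -1802.97
Services: -360.52 + 565.96 - 401.36 + 299.13 + 380.15 = 483.36
Primary income: -112.76 + 206.36 = 93.60
Secondary income: -80.27 + 386.02 - 101.98 = 203.77
Current account = (-1802.97) + 483.36 + 93.60 + 203.77 = -1022.24
(Excluded from the current account — financial account: purchases of foreign government bonds by domestic residents 624.25, increase in resident deposits held at foreign banks 150.60, inward foreign direct investment in the manufacturing sector 602.17; capital account: sale of embassy land to a foreign government 52.60.)

-1022.24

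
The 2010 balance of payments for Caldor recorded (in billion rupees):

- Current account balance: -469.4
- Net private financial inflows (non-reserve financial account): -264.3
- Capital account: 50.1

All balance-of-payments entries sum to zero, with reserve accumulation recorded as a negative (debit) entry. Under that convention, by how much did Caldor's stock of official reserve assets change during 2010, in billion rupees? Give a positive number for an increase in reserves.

-683.6

Official reserve transactions balance = -((-469.4) + 50.1 + (-264.3)) = 683.6
An accumulation of reserves is recorded as a debit (negative entry), so the change in the stock of reserves is the negative of that balance.
Change in official reserves = -(683.6) = -683.6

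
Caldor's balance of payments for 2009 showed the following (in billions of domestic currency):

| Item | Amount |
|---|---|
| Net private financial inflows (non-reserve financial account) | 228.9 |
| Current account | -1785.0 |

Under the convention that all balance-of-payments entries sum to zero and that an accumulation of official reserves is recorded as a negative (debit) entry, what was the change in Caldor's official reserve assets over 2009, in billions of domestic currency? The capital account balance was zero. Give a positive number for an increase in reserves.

-1556.1

Official reserve transactions balance = -((-1785.0) + 228.9) = 1556.1
An accumulation of reserves is recorded as a debit (negative entry), so the change in the stock of reserves is the negative of that balance.
Change in official reserves = -(1556.1) = -1556.1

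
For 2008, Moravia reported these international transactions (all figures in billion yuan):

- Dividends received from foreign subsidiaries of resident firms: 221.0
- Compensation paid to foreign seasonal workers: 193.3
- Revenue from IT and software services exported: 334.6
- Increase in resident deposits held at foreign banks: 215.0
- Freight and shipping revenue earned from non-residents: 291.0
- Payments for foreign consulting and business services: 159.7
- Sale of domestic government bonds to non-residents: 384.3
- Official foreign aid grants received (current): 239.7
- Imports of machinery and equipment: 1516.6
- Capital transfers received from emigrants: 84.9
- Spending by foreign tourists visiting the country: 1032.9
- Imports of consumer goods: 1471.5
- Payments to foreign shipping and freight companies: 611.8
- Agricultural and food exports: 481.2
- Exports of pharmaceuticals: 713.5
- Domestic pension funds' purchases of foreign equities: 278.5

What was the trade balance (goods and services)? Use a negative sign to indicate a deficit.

Goods: -1516.6 - 1471.5 + 713.5 + 481.2 = -1793.4
Services: -611.8 - 159.7 + 1032.9 + 334.6 + 291.0 = 887.0
Trade balance = -1793.4 + 887.0 = -906.4
(Excluded from the trade balance — primary income: dividends received from foreign subsidiaries of resident firms 221.0, compensation paid to foreign seasonal workers 193.3; financial account: increase in resident deposits held at foreign banks 215.0, sale of domestic government bonds to non-residents 384.3, domestic pension funds' purchases of foreign equities 278.5; secondary income: official foreign aid grants received (current) 239.7; capital account: capital transfers received from emigrants 84.9.)

-906.4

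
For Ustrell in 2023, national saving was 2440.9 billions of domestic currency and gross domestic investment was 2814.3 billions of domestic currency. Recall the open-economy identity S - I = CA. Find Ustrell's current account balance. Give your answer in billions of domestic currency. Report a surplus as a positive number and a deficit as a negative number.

-373.4

CA = S - I = 2440.9 - 2814.3 = -373.4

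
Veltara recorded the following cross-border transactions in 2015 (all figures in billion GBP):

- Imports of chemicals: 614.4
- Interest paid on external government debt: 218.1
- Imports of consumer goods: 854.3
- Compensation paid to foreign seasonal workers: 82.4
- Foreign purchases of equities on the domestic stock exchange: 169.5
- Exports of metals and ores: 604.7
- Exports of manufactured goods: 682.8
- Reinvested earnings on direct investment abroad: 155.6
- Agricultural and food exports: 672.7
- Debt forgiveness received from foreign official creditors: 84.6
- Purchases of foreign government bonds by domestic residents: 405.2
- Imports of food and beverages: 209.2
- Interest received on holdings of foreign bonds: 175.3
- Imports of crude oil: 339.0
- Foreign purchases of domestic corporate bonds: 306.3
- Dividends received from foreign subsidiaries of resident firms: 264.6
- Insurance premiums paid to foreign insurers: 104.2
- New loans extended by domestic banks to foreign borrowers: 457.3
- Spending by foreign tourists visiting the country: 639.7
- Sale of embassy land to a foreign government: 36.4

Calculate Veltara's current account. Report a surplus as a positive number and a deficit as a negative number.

773.8

Goods: -614.4 - 854.3 + 604.7 + 682.8 - 209.2 - 339.0 + 672.7 = -56.7
Services: 639.7 - 104.2 = 535.5
Primary income: -218.1 + 264.6 - 82.4 + 155.6 + 175.3 = 295.0
Current account = (-56.7) + 535.5 + 295.0 = 773.8
(Excluded from the current account — financial account: foreign purchases of equities on the domestic stock exchange 169.5, purchases of foreign government bonds by domestic residents 405.2, foreign purchases of domestic corporate bonds 306.3, new loans extended by domestic banks to foreign borrowers 457.3; capital account: debt forgiveness received from foreign official creditors 84.6, sale of embassy land to a foreign government 36.4.)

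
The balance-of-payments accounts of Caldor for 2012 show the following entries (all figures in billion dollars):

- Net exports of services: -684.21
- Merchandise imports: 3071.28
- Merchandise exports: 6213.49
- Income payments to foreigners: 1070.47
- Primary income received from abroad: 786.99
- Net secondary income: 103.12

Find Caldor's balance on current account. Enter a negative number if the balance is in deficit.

Goods balance = 6213.49 - 3071.28 = 3142.21
Services balance = -684.21
Trade balance (goods + services) = 3142.21 + (-684.21) = 2458.00
Net primary income = 786.99 - 1070.47 = -283.48
Net secondary income = 103.12
Current account = 2458.00 + (-283.48) + 103.12 = 2277.64

2277.64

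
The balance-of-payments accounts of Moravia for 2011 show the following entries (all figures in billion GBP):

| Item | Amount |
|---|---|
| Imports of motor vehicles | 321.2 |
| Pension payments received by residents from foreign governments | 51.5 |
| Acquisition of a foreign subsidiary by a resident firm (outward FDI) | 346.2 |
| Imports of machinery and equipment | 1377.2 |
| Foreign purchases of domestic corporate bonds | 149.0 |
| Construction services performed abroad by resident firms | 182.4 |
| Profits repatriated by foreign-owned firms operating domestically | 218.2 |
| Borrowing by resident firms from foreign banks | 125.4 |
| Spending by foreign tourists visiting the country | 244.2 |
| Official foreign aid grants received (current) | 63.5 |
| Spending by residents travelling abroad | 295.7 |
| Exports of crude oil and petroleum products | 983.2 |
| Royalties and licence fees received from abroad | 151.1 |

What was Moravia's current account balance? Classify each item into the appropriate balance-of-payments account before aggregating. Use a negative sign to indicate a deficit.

-536.4

Goods: -1377.2 - 321.2 + 983.2 = -715.2
Services: 182.4 + 244.2 - 295.7 + 151.1 = 282.0
Primary income: -218.2
Secondary income: 51.5 + 63.5 = 115.0
Current account = (-715.2) + 282.0 + (-218.2) + 115.0 = -536.4
(Excluded from the current account — financial account: acquisition of a foreign subsidiary by a resident firm (outward FDI) 346.2, foreign purchases of domestic corporate bonds 149.0, borrowing by resident firms from foreign banks 125.4.)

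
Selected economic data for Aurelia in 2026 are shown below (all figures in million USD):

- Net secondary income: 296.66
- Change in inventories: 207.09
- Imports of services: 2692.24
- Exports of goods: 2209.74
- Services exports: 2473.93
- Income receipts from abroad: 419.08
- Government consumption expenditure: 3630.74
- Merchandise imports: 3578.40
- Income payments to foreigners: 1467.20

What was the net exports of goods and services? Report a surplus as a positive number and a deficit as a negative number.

Goods balance = 2209.74 - 3578.40 = -1368.66
Services balance = 2473.93 - 2692.24 = -218.31
Trade balance (goods + services) = -1368.66 + (-218.31) = -1586.97

-1586.97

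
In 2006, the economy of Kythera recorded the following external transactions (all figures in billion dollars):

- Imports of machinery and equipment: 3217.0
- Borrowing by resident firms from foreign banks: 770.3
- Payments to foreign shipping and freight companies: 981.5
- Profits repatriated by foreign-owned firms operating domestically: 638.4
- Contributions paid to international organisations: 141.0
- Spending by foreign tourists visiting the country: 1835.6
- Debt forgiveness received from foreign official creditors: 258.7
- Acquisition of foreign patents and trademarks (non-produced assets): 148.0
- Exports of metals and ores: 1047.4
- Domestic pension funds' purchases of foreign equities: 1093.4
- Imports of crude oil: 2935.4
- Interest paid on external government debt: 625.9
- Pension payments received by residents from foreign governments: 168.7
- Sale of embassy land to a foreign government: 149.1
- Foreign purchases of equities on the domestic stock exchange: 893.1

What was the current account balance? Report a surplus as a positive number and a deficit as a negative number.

-5487.5

Goods: 1047.4 - 3217.0 - 2935.4 = -5105.0
Services: 1835.6 - 981.5 = 854.1
Primary income: -638.4 - 625.9 = -1264.3
Secondary income: -141.0 + 168.7 = 27.7
Current account = (-5105.0) + 854.1 + (-1264.3) + 27.7 = -5487.5
(Excluded from the current account — financial account: borrowing by resident firms from foreign banks 770.3, domestic pension funds' purchases of foreign equities 1093.4, foreign purchases of equities on the domestic stock exchange 893.1; capital account: debt forgiveness received from foreign official creditors 258.7, acquisition of foreign patents and trademarks (non-produced assets) 148.0, sale of embassy land to a foreign government 149.1.)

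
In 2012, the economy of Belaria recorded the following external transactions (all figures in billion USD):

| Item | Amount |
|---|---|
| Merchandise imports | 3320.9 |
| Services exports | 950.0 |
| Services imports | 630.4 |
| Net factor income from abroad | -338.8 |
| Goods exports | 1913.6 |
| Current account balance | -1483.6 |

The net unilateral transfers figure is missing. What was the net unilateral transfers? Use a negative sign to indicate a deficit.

Current account = goods balance + services balance + net primary income + net secondary income
Sum of the known components = -1426.5
Net unilateral transfers = CA - (known components) = -1483.6 - (-1426.5) = -57.1

-57.1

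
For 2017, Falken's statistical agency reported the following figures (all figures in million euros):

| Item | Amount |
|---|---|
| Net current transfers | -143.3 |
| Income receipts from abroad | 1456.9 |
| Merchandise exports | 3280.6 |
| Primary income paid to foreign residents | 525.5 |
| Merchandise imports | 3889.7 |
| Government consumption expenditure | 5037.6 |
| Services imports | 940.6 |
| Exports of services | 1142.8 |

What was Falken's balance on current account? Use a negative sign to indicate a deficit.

381.2

Goods balance = 3280.6 - 3889.7 = -609.1
Services balance = 1142.8 - 940.6 = 202.2
Trade balance (goods + services) = -609.1 + 202.2 = -406.9
Net primary income = 1456.9 - 525.5 = 931.4
Net secondary income = -143.3
Current account = -406.9 + 931.4 + (-143.3) = 381.2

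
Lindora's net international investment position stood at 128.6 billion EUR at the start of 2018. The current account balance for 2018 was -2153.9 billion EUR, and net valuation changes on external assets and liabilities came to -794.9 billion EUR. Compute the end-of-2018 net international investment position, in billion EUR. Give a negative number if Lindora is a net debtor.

Change in NIIP = current account + net valuation change = -2153.9 + (-794.9) = -2948.8
End-of-year NIIP = 128.6 + (-2948.8) = -2820.2

-2820.2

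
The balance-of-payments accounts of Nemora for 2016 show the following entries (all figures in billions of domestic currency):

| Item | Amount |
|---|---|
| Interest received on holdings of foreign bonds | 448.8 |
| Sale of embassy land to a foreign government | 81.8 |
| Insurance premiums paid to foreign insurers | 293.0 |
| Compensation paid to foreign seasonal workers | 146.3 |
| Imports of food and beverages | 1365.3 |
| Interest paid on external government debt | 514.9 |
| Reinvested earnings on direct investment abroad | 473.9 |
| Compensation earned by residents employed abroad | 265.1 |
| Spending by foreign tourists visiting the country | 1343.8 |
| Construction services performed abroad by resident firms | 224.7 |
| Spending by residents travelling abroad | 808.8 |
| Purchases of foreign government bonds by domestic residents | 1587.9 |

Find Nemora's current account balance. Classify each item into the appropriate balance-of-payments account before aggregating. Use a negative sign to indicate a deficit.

-372.0

Goods: -1365.3
Services: 1343.8 - 808.8 - 293.0 + 224.7 = 466.7
Primary income: 448.8 - 146.3 - 514.9 + 473.9 + 265.1 = 526.6
Current account = (-1365.3) + 466.7 + 526.6 = -372.0
(Excluded from the current account — capital account: sale of embassy land to a foreign government 81.8; financial account: purchases of foreign government bonds by domestic residents 1587.9.)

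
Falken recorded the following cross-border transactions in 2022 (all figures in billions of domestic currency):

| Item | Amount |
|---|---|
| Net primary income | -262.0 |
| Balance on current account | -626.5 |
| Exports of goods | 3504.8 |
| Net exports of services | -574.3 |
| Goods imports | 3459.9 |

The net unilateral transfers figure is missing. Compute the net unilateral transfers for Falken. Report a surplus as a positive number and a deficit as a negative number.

Current account = goods balance + services balance + net primary income + net secondary income
Sum of the known components = -791.4
Net unilateral transfers = CA - (known components) = -626.5 - (-791.4) = 164.9

164.9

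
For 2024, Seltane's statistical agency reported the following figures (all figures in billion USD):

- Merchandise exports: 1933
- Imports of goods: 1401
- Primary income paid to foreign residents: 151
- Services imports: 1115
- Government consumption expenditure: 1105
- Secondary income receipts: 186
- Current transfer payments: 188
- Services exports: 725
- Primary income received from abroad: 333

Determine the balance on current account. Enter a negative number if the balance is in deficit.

Goods balance = 1933 - 1401 = 532
Services balance = 725 - 1115 = -390
Trade balance (goods + services) = 532 + (-390) = 142
Net primary income = 333 - 151 = 182
Net secondary income = 186 - 188 = -2
Current account = 142 + 182 + (-2) = 322

322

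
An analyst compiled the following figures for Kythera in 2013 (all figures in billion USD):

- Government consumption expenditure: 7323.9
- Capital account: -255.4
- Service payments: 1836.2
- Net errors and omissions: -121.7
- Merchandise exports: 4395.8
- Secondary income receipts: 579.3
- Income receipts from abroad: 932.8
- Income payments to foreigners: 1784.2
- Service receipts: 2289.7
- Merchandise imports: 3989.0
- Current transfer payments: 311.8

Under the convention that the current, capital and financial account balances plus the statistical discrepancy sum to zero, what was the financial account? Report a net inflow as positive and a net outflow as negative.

Goods balance = 4395.8 - 3989.0 = 406.8
Services balance = 2289.7 - 1836.2 = 453.5
Trade balance (goods + services) = 406.8 + 453.5 = 860.3
Net primary income = 932.8 - 1784.2 = -851.4
Net secondary income = 579.3 - 311.8 = 267.5
Current account = 860.3 + (-851.4) + 267.5 = 276.4
Financial account = -(276.4 + (-255.4) + (-121.7)) = 100.7

100.7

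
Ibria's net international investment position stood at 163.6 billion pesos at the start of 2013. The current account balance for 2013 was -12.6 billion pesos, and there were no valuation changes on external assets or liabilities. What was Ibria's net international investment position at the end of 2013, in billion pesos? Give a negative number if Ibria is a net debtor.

With no valuation effects, change in NIIP = current account = -12.6
End-of-year NIIP = 163.6 + (-12.6) = 151.0

151.0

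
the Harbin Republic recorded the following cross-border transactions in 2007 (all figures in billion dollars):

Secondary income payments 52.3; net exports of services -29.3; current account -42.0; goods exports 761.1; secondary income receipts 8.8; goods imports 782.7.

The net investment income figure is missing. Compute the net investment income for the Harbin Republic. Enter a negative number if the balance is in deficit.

Current account = goods balance + services balance + net primary income + net secondary income
Sum of the known components = -94.4
Net investment income = CA - (known components) = -42.0 - (-94.4) = 52.4

52.4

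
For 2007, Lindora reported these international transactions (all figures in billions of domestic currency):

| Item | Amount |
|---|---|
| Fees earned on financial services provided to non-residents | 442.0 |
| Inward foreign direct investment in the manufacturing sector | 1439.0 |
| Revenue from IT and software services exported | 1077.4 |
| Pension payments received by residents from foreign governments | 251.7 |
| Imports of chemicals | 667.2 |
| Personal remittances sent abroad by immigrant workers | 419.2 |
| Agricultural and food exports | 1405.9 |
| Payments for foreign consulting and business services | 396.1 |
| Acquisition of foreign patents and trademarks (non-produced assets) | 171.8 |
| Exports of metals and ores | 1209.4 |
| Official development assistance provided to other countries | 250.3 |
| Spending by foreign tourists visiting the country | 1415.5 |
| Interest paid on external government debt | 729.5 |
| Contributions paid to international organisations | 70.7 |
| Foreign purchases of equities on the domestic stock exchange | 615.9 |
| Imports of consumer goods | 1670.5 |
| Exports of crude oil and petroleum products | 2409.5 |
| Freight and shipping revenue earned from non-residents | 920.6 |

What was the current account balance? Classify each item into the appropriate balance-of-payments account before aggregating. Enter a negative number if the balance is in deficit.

Goods: -1670.5 + 1405.9 + 1209.4 - 667.2 + 2409.5 = 2687.1
Services: 1415.5 + 1077.4 + 442.0 - 396.1 + 920.6 = 3459.4
Primary income: -729.5
Secondary income: -250.3 + 251.7 - 419.2 - 70.7 = -488.5
Current account = 2687.1 + 3459.4 + (-729.5) + (-488.5) = 4928.5
(Excluded from the current account — financial account: inward foreign direct investment in the manufacturing sector 1439.0, foreign purchases of equities on the domestic stock exchange 615.9; capital account: acquisition of foreign patents and trademarks (non-produced assets) 171.8.)

4928.5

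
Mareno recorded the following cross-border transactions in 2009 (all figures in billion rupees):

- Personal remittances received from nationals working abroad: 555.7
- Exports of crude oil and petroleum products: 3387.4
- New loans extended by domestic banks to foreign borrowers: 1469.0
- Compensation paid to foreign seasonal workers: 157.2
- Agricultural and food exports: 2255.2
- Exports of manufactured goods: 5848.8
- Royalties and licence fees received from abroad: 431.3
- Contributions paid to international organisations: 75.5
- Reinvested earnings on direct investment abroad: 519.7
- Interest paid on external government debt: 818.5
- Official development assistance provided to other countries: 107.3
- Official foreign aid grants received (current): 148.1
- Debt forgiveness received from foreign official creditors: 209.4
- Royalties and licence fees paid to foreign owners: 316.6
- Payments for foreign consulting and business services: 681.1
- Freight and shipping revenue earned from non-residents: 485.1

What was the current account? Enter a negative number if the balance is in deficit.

Goods: 2255.2 + 3387.4 + 5848.8 = 11491.4
Services: -681.1 + 431.3 + 485.1 - 316.6 = -81.3
Primary income: 519.7 - 818.5 - 157.2 = -456.0
Secondary income: -75.5 + 555.7 + 148.1 - 107.3 = 521.0
Current account = 11491.4 + (-81.3) + (-456.0) + 521.0 = 11475.1
(Excluded from the current account — financial account: new loans extended by domestic banks to foreign borrowers 1469.0; capital account: debt forgiveness received from foreign official creditors 209.4.)

11475.1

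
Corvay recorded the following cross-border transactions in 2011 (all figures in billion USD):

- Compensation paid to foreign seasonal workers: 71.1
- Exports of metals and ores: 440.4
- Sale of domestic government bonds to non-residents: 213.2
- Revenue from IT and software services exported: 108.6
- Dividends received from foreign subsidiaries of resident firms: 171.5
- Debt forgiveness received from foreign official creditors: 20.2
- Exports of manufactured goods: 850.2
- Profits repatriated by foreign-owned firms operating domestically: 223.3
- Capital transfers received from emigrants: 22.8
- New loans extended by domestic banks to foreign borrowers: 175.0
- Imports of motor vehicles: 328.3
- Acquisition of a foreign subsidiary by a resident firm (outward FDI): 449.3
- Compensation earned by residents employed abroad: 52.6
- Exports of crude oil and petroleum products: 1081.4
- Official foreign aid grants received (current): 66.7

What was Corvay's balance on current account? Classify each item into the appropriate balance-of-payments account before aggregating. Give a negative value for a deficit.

Goods: 850.2 - 328.3 + 1081.4 + 440.4 = 2043.7
Services: 108.6
Primary income: 52.6 + 171.5 - 71.1 - 223.3 = -70.3
Secondary income: 66.7
Current account = 2043.7 + 108.6 + (-70.3) + 66.7 = 2148.7
(Excluded from the current account — financial account: sale of domestic government bonds to non-residents 213.2, new loans extended by domestic banks to foreign borrowers 175.0, acquisition of a foreign subsidiary by a resident firm (outward FDI) 449.3; capital account: debt forgiveness received from foreign official creditors 20.2, capital transfers received from emigrants 22.8.)

2148.7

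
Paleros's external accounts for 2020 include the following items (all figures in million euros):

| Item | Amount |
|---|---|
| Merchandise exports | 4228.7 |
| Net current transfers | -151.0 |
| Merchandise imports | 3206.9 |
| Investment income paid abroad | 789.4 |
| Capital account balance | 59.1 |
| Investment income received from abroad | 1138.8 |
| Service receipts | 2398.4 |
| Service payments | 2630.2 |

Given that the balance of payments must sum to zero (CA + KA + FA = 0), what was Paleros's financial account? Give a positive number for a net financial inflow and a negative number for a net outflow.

Goods balance = 4228.7 - 3206.9 = 1021.8
Services balance = 2398.4 - 2630.2 = -231.8
Trade balance (goods + services) = 1021.8 + (-231.8) = 790.0
Net primary income = 1138.8 - 789.4 = 349.4
Net secondary income = -151.0
Current account = 790.0 + 349.4 + (-151.0) = 988.4
Financial account = -(988.4 + 59.1) = -1047.5

-1047.5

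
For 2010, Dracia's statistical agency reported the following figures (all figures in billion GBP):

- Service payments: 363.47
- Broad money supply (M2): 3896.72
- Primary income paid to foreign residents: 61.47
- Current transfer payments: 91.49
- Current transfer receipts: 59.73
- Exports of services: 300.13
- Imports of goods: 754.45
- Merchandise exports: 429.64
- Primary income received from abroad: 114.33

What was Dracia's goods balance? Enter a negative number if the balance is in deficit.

-324.81

Goods balance = 429.64 - 754.45 = -324.81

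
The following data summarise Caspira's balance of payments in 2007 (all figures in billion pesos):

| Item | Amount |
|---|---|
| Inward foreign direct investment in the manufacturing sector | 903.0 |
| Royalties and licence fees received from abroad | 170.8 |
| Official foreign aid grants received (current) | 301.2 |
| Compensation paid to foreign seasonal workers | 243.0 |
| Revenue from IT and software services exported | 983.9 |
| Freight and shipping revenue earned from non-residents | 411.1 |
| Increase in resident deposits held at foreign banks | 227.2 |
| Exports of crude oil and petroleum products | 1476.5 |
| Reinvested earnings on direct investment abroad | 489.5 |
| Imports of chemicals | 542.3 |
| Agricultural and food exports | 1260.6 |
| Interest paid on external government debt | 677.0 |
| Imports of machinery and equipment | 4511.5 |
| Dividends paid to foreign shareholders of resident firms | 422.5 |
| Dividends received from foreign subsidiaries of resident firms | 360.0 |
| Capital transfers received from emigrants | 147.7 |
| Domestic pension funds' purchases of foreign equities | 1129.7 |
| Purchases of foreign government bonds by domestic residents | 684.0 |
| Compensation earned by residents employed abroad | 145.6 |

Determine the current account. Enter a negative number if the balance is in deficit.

Goods: 1260.6 - 542.3 - 4511.5 + 1476.5 = -2316.7
Services: 170.8 + 983.9 + 411.1 = 1565.8
Primary income: -243.0 - 422.5 + 145.6 + 360.0 + 489.5 - 677.0 = -347.4
Secondary income: 301.2
Current account = (-2316.7) + 1565.8 + (-347.4) + 301.2 = -797.1
(Excluded from the current account — financial account: inward foreign direct investment in the manufacturing sector 903.0, increase in resident deposits held at foreign banks 227.2, domestic pension funds' purchases of foreign equities 1129.7, purchases of foreign government bonds by domestic residents 684.0; capital account: capital transfers received from emigrants 147.7.)

-797.1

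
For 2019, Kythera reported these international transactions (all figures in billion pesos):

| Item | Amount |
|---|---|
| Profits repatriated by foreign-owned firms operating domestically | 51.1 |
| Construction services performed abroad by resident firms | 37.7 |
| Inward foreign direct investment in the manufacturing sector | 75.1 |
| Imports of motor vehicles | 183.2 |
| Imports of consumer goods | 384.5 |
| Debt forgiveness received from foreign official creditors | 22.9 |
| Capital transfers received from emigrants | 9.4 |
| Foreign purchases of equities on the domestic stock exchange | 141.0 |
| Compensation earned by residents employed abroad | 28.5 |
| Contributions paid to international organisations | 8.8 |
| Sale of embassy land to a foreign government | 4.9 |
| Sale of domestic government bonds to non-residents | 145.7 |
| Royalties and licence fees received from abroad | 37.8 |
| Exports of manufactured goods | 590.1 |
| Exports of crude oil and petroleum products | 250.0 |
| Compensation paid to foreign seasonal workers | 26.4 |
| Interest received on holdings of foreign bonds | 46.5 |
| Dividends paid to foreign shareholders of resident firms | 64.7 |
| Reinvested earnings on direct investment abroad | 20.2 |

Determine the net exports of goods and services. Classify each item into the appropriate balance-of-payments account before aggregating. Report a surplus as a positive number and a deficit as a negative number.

347.9

Goods: 590.1 + 250.0 - 384.5 - 183.2 = 272.4
Services: 37.7 + 37.8 = 75.5
Trade balance = 272.4 + 75.5 = 347.9
(Excluded from the trade balance — primary income: profits repatriated by foreign-owned firms operating domestically 51.1, compensation earned by residents employed abroad 28.5, compensation paid to foreign seasonal workers 26.4, interest received on holdings of foreign bonds 46.5, dividends paid to foreign shareholders of resident firms 64.7, reinvested earnings on direct investment abroad 20.2; financial account: inward foreign direct investment in the manufacturing sector 75.1, foreign purchases of equities on the domestic stock exchange 141.0, sale of domestic government bonds to non-residents 145.7; capital account: debt forgiveness received from foreign official creditors 22.9, capital transfers received from emigrants 9.4, sale of embassy land to a foreign government 4.9; secondary income: contributions paid to international organisations 8.8.)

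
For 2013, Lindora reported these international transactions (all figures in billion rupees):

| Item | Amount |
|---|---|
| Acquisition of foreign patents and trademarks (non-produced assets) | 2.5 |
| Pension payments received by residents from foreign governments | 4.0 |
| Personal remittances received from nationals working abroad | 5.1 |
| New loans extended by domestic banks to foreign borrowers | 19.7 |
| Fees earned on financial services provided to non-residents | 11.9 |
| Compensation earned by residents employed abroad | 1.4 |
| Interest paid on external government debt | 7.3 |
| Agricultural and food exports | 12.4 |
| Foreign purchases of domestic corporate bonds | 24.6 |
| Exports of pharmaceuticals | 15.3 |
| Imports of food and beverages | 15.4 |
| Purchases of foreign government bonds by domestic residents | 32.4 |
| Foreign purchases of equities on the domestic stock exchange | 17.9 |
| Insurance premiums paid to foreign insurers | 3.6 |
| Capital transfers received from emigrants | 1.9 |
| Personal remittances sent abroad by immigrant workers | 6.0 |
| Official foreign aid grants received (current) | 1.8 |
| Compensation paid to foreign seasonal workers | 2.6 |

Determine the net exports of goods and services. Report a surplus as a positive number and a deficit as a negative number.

20.6

Goods: 12.4 + 15.3 - 15.4 = 12.3
Services: 11.9 - 3.6 = 8.3
Trade balance = 12.3 + 8.3 = 20.6
(Excluded from the trade balance — capital account: acquisition of foreign patents and trademarks (non-produced assets) 2.5, capital transfers received from emigrants 1.9; secondary income: pension payments received by residents from foreign governments 4.0, personal remittances received from nationals working abroad 5.1, personal remittances sent abroad by immigrant workers 6.0, official foreign aid grants received (current) 1.8; financial account: new loans extended by domestic banks to foreign borrowers 19.7, foreign purchases of domestic corporate bonds 24.6, purchases of foreign government bonds by domestic residents 32.4, foreign purchases of equities on the domestic stock exchange 17.9; primary income: compensation earned by residents employed abroad 1.4, interest paid on external government debt 7.3, compensation paid to foreign seasonal workers 2.6.)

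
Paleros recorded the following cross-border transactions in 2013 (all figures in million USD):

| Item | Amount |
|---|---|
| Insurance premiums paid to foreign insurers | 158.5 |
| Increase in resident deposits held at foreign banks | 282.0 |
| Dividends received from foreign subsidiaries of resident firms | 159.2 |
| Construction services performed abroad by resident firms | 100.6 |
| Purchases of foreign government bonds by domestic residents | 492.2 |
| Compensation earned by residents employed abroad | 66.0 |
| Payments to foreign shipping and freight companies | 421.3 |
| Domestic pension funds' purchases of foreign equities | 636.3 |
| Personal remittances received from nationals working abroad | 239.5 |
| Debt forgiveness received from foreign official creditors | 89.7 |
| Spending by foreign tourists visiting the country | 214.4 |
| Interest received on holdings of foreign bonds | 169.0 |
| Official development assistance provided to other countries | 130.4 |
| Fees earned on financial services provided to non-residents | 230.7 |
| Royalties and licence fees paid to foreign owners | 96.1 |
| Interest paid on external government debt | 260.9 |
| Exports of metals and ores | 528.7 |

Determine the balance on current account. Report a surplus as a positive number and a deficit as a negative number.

Goods: 528.7
Services: 100.6 + 230.7 - 158.5 - 96.1 - 421.3 + 214.4 = -130.2
Primary income: 159.2 + 66.0 - 260.9 + 169.0 = 133.3
Secondary income: 239.5 - 130.4 = 109.1
Current account = 528.7 + (-130.2) + 133.3 + 109.1 = 640.9
(Excluded from the current account — financial account: increase in resident deposits held at foreign banks 282.0, purchases of foreign government bonds by domestic residents 492.2, domestic pension funds' purchases of foreign equities 636.3; capital account: debt forgiveness received from foreign official creditors 89.7.)

640.9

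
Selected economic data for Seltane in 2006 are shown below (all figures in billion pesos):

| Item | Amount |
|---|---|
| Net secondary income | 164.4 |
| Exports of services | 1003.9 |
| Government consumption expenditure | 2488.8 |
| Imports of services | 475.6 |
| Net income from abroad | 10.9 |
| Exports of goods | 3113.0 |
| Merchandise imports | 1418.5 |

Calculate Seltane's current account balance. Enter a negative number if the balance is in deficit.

Goods balance = 3113.0 - 1418.5 = 1694.5
Services balance = 1003.9 - 475.6 = 528.3
Trade balance (goods + services) = 1694.5 + 528.3 = 2222.8
Net primary income = 10.9
Net secondary income = 164.4
Current account = 2222.8 + 10.9 + 164.4 = 2398.1

2398.1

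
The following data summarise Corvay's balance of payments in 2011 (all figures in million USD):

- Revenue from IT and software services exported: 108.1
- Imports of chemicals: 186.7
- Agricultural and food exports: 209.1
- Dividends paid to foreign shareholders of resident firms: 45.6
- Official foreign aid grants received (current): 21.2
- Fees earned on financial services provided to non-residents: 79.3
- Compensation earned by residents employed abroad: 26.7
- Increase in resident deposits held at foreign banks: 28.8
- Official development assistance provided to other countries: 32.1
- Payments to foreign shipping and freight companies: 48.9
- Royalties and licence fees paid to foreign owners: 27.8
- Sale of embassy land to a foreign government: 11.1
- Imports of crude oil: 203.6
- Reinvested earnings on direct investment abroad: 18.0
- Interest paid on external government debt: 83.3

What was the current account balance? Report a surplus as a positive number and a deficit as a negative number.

-165.6

Goods: -203.6 + 209.1 - 186.7 = -181.2
Services: 108.1 - 27.8 + 79.3 - 48.9 = 110.7
Primary income: 18.0 - 83.3 + 26.7 - 45.6 = -84.2
Secondary income: -32.1 + 21.2 = -10.9
Current account = (-181.2) + 110.7 + (-84.2) + (-10.9) = -165.6
(Excluded from the current account — financial account: increase in resident deposits held at foreign banks 28.8; capital account: sale of embassy land to a foreign government 11.1.)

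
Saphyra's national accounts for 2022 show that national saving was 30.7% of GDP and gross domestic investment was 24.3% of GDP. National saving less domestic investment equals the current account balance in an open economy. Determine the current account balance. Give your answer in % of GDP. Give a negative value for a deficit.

S - I = CA (net lending to the rest of the world).
CA = S - I = 30.7 - 24.3 = 6.4

6.4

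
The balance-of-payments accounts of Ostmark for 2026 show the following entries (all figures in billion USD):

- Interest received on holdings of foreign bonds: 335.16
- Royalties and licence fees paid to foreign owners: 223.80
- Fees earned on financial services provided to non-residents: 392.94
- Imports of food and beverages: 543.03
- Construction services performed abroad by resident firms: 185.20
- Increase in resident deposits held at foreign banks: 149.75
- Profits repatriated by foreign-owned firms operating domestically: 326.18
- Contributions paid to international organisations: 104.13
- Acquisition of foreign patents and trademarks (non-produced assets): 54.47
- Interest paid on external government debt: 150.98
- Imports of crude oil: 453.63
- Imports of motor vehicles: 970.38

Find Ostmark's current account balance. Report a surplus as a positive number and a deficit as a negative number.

Goods: -543.03 - 970.38 - 453.63 = -1967.04
Services: -223.80 + 392.94 + 185.20 = 354.34
Primary income: 335.16 - 326.18 - 150.98 = -142.00
Secondary income: -104.13
Current account = (-1967.04) + 354.34 + (-142.00) + (-104.13) = -1858.83
(Excluded from the current account — financial account: increase in resident deposits held at foreign banks 149.75; capital account: acquisition of foreign patents and trademarks (non-produced assets) 54.47.)

-1858.83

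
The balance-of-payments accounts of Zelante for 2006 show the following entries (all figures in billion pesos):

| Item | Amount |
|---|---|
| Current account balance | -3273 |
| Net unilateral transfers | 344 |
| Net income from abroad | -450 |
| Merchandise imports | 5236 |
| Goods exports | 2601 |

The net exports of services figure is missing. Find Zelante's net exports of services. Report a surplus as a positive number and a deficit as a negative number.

-532

Current account = goods balance + services balance + net primary income + net secondary income
Sum of the known components = -2741
Net exports of services = CA - (known components) = -3273 - (-2741) = -532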